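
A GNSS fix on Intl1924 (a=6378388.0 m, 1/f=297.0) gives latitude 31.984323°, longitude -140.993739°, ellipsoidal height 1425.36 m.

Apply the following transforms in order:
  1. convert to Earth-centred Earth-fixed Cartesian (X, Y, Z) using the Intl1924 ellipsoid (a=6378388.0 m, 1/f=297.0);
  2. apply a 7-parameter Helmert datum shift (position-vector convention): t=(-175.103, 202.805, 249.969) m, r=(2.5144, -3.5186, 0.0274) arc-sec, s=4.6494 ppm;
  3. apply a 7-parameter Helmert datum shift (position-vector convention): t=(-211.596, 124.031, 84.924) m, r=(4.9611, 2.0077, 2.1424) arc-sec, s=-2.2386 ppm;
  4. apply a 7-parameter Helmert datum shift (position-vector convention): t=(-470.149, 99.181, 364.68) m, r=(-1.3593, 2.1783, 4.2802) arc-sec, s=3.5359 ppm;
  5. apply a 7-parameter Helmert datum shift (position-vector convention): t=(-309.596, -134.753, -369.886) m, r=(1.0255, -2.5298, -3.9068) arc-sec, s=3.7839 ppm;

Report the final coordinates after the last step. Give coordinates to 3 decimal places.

X=-4210174.327 m, Y=-3409035.419 m, Z=3359968.295 m

start: φ=31.984323°, λ=-140.993739°, h=1425.360 m
→ ECEF (a=6378388.000, f=1/297.0): X=-4208978.6147, Y=-3409125.2855, Z=3359761.9537
→ Helmert 7p (PV): X=-4209230.1474, Y=-3408979.8462, Z=3359914.1858
→ Helmert 7p (PV): X=-4209364.2088, Y=-3408972.7163, Z=3359950.5662
→ Helmert 7p (PV): X=-4209743.0183, Y=-3408950.7955, Z=3360394.0461
→ Helmert 7p (PV): X=-4210174.3265, Y=-3409035.4190, Z=3359968.2950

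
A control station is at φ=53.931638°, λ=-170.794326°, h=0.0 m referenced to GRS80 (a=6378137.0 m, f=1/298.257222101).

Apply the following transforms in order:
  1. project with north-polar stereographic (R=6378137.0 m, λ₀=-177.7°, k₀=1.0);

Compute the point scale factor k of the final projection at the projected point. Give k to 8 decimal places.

start: φ=53.931638°, λ=-170.794326°, h=0.000 m
→ into stereo (λ₀=-177.7°): φ=53.93163800°, λ−λ₀=6.90567400°
scale k = 1.10600193

1.10600193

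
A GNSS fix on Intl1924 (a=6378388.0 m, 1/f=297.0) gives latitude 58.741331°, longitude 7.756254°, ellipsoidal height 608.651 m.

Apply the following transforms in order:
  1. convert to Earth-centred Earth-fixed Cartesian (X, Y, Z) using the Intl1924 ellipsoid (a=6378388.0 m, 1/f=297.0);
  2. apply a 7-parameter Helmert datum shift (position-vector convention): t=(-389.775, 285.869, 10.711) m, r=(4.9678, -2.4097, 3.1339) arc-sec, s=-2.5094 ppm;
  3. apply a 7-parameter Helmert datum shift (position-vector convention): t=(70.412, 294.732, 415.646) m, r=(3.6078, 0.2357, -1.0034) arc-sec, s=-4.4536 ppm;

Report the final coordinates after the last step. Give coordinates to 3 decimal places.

X=3287475.592 m, Y=448212.025 m, Z=5430117.791 m

start: φ=58.741331°, λ=7.756254°, h=608.651 m
→ ECEF (a=6378388.000, f=1/297.0): X=3287879.6985, Y=447826.3228, Z=5429675.9650
→ Helmert 7p (PV): X=3287411.4365, Y=448030.2514, Z=5429722.2472
→ Helmert 7p (PV): X=3287475.5917, Y=448212.0247, Z=5430117.7914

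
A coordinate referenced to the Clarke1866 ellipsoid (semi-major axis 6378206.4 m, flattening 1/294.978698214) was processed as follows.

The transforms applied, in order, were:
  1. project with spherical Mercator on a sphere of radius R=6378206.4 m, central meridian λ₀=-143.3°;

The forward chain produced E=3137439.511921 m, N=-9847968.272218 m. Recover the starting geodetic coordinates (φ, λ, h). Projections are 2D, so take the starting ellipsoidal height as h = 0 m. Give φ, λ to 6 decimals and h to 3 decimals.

start: E=3137439.5119, N=-9847968.2722 m
→ merc⁻¹: φ=-65.89387600°, λ=-115.11620800°

φ=-65.893876°, λ=-115.116208°, h=0.000 m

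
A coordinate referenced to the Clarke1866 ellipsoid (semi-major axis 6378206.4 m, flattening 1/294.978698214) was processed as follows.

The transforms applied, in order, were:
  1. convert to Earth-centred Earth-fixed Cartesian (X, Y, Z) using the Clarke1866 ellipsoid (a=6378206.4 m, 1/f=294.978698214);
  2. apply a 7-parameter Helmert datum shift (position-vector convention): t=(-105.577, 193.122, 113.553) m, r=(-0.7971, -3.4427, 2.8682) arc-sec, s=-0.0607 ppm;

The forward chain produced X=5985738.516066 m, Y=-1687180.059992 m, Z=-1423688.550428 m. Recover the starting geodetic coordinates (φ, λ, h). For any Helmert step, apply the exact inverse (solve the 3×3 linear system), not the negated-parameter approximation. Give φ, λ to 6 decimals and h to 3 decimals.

start: X=5985738.5161, Y=-1687180.0600, Z=-1423688.5504 m
→ Helmert⁻¹: X=5985797.2257, Y=-1687451.0169, Z=-1423908.6180
→ geod (Bowring, a=6378206.400): φ=-12.98088200°, λ=-15.74363000°, h=2905.2480 m

φ=-12.980882°, λ=-15.743630°, h=2905.248 m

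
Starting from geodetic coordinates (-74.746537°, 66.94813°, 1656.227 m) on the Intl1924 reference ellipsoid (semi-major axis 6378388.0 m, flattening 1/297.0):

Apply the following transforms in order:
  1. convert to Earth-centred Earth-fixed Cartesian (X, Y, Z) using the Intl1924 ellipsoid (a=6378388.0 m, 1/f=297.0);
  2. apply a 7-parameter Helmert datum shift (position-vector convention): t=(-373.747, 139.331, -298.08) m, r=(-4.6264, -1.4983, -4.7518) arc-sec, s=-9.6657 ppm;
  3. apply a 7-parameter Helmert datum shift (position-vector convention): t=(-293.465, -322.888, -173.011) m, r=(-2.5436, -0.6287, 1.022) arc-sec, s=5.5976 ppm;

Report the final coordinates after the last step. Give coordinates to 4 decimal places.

X=658736.4680 m, Y=1548932.7987 m, Z=-6133622.0338 m

start: φ=-74.746537°, λ=66.948130°, h=1656.227 m
→ ECEF (a=6378388.000, f=1/297.0): X=659315.1026, Y=1549347.7791, Z=-6133128.8329
→ Helmert 7p (PV): X=659015.2258, Y=1549319.3847, Z=-6133397.5934
→ Helmert 7p (PV): X=658736.4680, Y=1548932.7987, Z=-6133622.0338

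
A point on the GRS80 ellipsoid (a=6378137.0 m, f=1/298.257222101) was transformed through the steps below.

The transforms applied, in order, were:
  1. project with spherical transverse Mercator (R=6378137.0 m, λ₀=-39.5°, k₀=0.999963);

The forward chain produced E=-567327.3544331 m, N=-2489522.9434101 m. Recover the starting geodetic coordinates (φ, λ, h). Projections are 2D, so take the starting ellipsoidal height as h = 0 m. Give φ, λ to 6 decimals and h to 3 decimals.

φ=-22.271665°, λ=-45.001417°, h=0.000 m

start: E=-567327.3544, N=-2489522.9434 m
→ tm⁻¹: φ=-22.27166500°, λ=-45.00141700°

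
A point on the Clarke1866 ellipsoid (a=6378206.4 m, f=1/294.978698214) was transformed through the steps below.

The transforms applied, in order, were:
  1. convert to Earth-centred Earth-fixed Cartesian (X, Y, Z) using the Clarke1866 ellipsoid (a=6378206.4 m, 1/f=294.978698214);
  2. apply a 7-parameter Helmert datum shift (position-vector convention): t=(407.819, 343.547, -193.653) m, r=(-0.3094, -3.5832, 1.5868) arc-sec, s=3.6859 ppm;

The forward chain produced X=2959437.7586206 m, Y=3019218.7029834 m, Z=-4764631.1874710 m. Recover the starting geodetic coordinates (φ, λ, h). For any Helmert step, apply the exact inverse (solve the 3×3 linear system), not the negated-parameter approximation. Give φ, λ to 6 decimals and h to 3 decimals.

start: X=2959437.7586, Y=3019218.7030, Z=-4764631.1875 m
→ Helmert⁻¹: X=2958959.4895, Y=3018848.4122, Z=-4764466.8476
→ geod (Bowring, a=6378206.400): φ=-48.61271900°, λ=45.57400100°, h=3301.8410 m

φ=-48.612719°, λ=45.574001°, h=3301.841 m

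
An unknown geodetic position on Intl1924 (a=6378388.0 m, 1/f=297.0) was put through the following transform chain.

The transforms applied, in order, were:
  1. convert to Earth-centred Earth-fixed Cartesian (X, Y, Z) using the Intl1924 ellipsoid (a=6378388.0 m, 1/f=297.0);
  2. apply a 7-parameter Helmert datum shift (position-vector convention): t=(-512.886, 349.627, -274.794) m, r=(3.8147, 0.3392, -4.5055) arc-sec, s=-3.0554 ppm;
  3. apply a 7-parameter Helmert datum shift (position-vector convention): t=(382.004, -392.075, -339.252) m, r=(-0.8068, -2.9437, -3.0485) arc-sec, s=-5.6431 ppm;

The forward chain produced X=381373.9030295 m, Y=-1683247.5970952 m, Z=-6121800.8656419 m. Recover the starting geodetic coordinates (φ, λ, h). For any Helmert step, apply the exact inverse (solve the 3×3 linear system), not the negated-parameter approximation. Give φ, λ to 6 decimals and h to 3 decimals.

φ=-74.353925°, λ=-77.230520°, h=1416.026 m

start: X=381373.9030, Y=-1683247.5971, Z=-6121800.8656 m
→ Helmert⁻¹: X=380931.5577, Y=-1682835.4445, Z=-6121508.1767
→ Helmert⁻¹: X=381492.4441, Y=-1683295.0883, Z=-6121220.3270
→ geod (Bowring, a=6378388.000): φ=-74.35392500°, λ=-77.23052000°, h=1416.0260 m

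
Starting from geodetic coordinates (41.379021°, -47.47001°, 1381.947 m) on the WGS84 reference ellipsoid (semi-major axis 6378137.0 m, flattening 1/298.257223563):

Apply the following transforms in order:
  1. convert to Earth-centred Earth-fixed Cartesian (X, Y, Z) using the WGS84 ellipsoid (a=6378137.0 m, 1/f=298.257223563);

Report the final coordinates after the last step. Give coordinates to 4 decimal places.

X=3240566.5281 m, Y=-3532743.6446 m, Z=4195013.2513 m

start: φ=41.379021°, λ=-47.470010°, h=1381.947 m
→ ECEF (a=6378137.000, f=1/298.257223563): X=3240566.5281, Y=-3532743.6446, Z=4195013.2513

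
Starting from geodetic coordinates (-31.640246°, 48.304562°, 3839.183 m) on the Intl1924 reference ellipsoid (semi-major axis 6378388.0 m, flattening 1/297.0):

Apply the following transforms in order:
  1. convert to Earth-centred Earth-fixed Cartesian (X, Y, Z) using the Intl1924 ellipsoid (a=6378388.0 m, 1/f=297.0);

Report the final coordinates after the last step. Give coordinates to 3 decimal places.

X=3617594.758 m, Y=4060950.296 m, Z=-3328599.050 m

start: φ=-31.640246°, λ=48.304562°, h=3839.183 m
→ ECEF (a=6378388.000, f=1/297.0): X=3617594.7583, Y=4060950.2964, Z=-3328599.0501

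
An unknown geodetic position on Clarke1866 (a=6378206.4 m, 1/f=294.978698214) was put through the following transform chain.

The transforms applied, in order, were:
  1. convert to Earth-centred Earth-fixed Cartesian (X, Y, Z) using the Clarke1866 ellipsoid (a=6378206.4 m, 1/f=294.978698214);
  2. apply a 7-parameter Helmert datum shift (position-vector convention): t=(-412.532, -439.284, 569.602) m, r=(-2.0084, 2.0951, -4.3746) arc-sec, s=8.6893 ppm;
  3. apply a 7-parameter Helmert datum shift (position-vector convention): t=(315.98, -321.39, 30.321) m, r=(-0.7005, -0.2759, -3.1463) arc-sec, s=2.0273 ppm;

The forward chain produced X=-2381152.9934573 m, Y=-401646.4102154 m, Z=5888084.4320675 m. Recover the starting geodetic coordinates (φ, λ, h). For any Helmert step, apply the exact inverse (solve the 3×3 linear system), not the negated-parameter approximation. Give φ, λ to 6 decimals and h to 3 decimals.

start: X=-2381152.9935, Y=-401646.4102, Z=5888084.4321 m
→ Helmert⁻¹: X=-2381450.1471, Y=-401380.5290, Z=5888043.9965
→ Helmert⁻¹: X=-2381068.2203, Y=-401045.5860, Z=5887395.1467
→ geod (Bowring, a=6378206.400): φ=67.83612900°, λ=-170.43935200°, h=3628.7710 m

φ=67.836129°, λ=-170.439352°, h=3628.771 m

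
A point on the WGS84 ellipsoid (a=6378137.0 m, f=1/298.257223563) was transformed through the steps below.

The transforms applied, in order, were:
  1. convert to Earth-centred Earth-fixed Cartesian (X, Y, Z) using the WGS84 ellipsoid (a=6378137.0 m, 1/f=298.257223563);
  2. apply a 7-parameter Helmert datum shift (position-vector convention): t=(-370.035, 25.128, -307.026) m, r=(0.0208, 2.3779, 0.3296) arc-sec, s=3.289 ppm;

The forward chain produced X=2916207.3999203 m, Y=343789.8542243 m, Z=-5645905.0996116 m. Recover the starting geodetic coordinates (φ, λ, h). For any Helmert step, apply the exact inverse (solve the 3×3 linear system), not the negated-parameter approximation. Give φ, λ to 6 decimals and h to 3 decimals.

φ=-62.673678°, λ=6.721947°, h=2445.190 m

start: X=2916207.3999, Y=343789.8542, Z=-5645905.0996 m
→ Helmert⁻¹: X=2916633.4757, Y=343758.3657, Z=-5645545.9159
→ geod (Bowring, a=6378137.000): φ=-62.67367800°, λ=6.72194700°, h=2445.1900 m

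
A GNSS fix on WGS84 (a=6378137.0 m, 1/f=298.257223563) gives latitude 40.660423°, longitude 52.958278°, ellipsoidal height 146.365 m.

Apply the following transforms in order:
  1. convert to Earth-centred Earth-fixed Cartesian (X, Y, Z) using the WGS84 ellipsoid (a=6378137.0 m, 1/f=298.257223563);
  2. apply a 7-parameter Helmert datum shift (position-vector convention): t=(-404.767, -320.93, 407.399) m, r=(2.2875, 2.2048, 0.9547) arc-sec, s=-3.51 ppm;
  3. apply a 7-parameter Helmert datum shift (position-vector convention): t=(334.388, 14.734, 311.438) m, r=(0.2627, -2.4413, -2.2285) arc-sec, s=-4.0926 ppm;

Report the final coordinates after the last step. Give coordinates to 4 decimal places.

start: φ=40.660423°, λ=52.958278°, h=146.365 m
→ ECEF (a=6378137.000, f=1/298.257223563): X=2918826.1310, Y=3867550.2998, Z=4133985.1431
→ Helmert 7p (PV): X=2918437.4067, Y=3867183.4583, Z=4134389.7235
→ Helmert 7p (PV): X=2918752.6984, Y=3867145.5691, Z=4134723.7081

X=2918752.6984 m, Y=3867145.5691 m, Z=4134723.7081 m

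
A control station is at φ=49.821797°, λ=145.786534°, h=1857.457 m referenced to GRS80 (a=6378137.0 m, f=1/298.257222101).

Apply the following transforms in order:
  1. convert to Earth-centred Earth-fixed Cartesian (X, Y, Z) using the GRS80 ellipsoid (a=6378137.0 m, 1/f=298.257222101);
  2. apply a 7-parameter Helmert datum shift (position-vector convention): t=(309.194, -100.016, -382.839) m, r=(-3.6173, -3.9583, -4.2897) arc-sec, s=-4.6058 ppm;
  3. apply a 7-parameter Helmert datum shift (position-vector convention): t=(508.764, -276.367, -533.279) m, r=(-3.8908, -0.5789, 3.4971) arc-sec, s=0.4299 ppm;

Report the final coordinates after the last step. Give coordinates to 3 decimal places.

X=-3409788.244 m, Y=2318764.373 m, Z=4850348.088 m

start: φ=49.821797°, λ=145.786534°, h=1857.457 m
→ ECEF (a=6378137.000, f=1/298.257222101): X=-3410522.6392, Y=2318960.7464, Z=4851443.8967
→ Helmert 7p (PV): X=-3410242.6104, Y=2319006.0585, Z=4850932.5962
→ Helmert 7p (PV): X=-3409788.2444, Y=2318764.3735, Z=4850348.0878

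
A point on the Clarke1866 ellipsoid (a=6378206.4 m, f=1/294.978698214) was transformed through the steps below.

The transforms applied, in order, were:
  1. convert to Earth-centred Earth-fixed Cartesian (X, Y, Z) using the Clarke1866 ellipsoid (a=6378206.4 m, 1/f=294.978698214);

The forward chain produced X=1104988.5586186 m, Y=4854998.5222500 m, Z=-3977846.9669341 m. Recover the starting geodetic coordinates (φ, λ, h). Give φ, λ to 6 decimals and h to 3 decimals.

start: X=1104988.5586, Y=4854998.5223, Z=-3977846.9669 m
→ geod (Bowring, a=6378206.400): φ=-38.81115100°, λ=77.17800700°, h=3255.3190 m

φ=-38.811151°, λ=77.178007°, h=3255.319 m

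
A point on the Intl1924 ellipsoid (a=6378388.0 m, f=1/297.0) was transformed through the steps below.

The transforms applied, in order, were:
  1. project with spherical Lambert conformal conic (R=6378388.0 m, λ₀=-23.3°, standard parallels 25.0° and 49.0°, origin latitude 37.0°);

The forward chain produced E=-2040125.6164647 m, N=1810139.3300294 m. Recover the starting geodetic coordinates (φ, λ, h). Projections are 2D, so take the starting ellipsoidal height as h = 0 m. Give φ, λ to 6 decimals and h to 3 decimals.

start: E=-2040125.6165, N=1810139.3300 m
→ lcc⁻¹: φ=50.58737000°, λ=-52.42914900°

φ=50.587370°, λ=-52.429149°, h=0.000 m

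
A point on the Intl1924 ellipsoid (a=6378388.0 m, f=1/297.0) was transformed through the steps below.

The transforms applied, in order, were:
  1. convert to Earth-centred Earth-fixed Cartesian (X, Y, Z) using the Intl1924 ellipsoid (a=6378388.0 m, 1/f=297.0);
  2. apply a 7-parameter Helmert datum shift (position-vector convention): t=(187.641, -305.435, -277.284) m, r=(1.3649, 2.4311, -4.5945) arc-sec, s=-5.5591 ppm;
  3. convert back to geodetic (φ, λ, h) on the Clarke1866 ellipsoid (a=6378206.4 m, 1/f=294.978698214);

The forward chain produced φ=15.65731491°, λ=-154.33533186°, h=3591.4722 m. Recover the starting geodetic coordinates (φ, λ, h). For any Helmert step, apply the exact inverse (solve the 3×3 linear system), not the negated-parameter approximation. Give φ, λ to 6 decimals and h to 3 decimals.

start: φ=15.657315°, λ=-154.335332°, h=3591.472 m
→ ECEF (a=6378206.400, f=1/294.978698214): X=-5540115.6611, Y=-2662071.2137, Z=1711110.0804
→ Helmert⁻¹: X=-5540294.9788, Y=-2661892.6602, Z=1711349.1930
→ geod (Bowring, a=6378388.000): φ=15.65850300°, λ=-154.33755600°, h=3544.9370 m

φ=15.658503°, λ=-154.337556°, h=3544.937 m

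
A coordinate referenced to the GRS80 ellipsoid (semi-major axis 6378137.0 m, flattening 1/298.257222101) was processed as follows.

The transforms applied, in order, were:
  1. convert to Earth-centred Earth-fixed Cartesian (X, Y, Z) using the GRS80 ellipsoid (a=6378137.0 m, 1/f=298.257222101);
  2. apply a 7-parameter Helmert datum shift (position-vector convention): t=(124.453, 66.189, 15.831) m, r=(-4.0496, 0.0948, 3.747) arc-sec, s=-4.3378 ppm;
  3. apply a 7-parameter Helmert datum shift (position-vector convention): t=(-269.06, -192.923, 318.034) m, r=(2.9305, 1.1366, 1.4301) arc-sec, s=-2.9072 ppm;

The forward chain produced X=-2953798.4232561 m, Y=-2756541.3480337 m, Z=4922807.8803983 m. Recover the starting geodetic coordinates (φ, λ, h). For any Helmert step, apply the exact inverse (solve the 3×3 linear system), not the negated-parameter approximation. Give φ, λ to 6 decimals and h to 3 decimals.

φ=50.811209°, λ=-136.979790°, h=2808.181 m

start: X=-2953798.4233, Y=-2756541.3480, Z=4922807.8804 m
→ Helmert⁻¹: X=-2953584.1849, Y=-2756266.0235, Z=4922527.0412
→ Helmert⁻¹: X=-2953773.7854, Y=-2756387.1539, Z=4922477.0895
→ geod (Bowring, a=6378137.000): φ=50.81120900°, λ=-136.97979000°, h=2808.1810 m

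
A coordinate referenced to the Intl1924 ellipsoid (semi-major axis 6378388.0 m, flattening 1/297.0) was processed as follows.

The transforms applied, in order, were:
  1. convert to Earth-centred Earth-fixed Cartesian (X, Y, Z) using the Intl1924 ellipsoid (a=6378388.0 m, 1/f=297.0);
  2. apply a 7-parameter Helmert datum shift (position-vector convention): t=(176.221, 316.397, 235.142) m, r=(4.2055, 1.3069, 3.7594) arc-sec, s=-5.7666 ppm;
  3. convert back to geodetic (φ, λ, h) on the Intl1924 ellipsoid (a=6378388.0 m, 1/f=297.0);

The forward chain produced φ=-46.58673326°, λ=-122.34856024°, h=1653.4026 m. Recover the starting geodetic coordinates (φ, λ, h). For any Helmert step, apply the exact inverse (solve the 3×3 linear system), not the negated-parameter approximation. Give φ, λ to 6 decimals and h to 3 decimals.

start: φ=-46.586733°, λ=-122.348560°, h=1653.403 m
→ ECEF (a=6378388.000, f=1/297.0): X=-2350297.1293, Y=-3710835.4581, Z=-4611597.5420
→ Helmert⁻¹: X=-2350525.3253, Y=-3711224.4443, Z=-4611798.5041
→ geod (Bowring, a=6378388.000): φ=-46.58503100°, λ=-122.34836000°, h=2109.1470 m

φ=-46.585031°, λ=-122.348360°, h=2109.147 m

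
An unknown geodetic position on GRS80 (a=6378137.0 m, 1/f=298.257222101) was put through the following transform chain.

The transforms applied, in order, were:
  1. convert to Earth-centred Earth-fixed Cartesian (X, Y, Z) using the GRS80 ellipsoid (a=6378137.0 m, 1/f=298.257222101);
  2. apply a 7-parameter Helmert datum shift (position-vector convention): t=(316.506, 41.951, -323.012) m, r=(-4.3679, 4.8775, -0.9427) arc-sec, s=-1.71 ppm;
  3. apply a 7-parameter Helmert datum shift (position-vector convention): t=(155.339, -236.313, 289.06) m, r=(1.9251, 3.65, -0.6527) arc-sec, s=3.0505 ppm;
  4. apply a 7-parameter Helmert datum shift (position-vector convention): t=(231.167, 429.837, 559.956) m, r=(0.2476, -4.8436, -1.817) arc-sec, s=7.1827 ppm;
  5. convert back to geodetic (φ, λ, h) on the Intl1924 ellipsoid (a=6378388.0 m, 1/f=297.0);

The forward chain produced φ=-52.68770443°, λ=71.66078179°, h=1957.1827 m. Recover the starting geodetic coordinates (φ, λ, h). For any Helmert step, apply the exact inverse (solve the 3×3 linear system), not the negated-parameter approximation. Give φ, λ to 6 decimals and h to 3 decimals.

start: φ=-52.687704°, λ=71.660782°, h=1957.183 m
→ ECEF (a=6378388.000, f=1/297.0): X=1219475.1642, Y=3678903.3222, Z=-5051209.8176
→ Helmert⁻¹: X=1219084.2083, Y=3678451.7389, Z=-5051766.5312
→ Helmert⁻¹: X=1219002.9100, Y=3678633.5359, Z=-5052052.9421
→ Helmert⁻¹: X=1218791.1299, Y=3678710.4199, Z=-5051631.8471
→ geod (Bowring, a=6378137.000): φ=-52.69205600°, λ=71.66948400°, h=2244.7090 m

φ=-52.692056°, λ=71.669484°, h=2244.709 m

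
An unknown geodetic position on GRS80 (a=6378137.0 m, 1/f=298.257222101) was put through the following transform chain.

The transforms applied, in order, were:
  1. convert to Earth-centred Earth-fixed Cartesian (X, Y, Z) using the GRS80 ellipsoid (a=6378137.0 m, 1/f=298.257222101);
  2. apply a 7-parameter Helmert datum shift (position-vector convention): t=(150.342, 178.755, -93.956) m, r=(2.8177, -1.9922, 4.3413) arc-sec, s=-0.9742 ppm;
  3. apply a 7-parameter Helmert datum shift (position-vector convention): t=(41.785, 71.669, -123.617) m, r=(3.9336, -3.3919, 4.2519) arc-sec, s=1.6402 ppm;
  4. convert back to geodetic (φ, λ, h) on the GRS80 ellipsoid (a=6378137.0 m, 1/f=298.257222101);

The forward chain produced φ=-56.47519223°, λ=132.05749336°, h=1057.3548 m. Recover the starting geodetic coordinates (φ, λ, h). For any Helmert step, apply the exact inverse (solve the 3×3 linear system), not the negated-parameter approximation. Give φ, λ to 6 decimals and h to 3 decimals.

φ=-56.474931°, λ=132.063691°, h=840.272 m

start: φ=-56.475192°, λ=132.057493°, h=1057.355 m
→ ECEF (a=6378137.000, f=1/298.257222101): X=-2365626.2868, Y=2621998.3077, Z=-5294728.8096
→ Helmert⁻¹: X=-2365697.2116, Y=2621870.1327, Z=-5294607.6066
→ Helmert⁻¹: X=-2365845.8166, Y=2621671.3998, Z=-5294531.7717
→ geod (Bowring, a=6378137.000): φ=-56.47493100°, λ=132.06369100°, h=840.2720 m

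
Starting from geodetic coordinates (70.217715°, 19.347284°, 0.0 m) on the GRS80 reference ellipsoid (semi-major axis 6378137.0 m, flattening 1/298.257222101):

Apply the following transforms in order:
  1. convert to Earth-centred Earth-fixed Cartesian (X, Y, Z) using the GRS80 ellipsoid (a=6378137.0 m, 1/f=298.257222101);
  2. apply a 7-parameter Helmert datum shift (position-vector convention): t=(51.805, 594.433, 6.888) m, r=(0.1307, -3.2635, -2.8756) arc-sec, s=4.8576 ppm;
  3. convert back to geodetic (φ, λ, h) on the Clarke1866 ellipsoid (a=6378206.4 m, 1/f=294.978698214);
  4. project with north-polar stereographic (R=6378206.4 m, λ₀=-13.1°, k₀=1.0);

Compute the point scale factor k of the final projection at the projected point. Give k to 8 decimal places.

1.03040389

start: φ=70.217715°, λ=19.347284°, h=0.000 m
→ ECEF (a=6378137.000, f=1/298.257222101): X=2042820.5878, Y=717278.7526, Z=5979303.9585
→ Helmert 7p (PV): X=2042797.7115, Y=717844.4014, Z=5979372.6675
→ geod (Bowring, a=6378206.400): φ=70.21788618°, λ=19.36160717°, h=261.9756 m
→ into stereo (λ₀=-13.1°): φ=70.21788618°, λ−λ₀=32.46160717°
scale k = 1.03040389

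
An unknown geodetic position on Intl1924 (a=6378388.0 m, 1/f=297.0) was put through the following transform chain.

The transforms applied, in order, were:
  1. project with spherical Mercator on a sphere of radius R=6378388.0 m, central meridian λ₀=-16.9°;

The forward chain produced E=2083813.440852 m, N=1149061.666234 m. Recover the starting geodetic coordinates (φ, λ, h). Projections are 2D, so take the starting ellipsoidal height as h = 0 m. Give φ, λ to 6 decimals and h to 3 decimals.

φ=10.266409°, λ=1.818478°, h=0.000 m

start: E=2083813.4409, N=1149061.6662 m
→ merc⁻¹: φ=10.26640900°, λ=1.81847800°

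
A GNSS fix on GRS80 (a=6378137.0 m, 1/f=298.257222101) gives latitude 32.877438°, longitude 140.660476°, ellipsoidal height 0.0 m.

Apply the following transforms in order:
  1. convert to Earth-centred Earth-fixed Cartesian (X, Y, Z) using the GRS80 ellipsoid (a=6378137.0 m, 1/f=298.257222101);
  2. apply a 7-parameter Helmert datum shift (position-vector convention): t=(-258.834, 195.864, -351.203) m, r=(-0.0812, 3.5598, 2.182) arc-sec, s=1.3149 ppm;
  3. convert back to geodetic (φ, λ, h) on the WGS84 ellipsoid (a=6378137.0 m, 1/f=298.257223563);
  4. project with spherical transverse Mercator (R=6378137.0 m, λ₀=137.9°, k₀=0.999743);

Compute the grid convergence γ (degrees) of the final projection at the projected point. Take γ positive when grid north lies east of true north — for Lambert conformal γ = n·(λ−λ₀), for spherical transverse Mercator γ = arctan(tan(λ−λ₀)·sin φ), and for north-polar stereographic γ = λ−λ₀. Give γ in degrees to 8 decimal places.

start: φ=32.877438°, λ=140.660476°, h=0.000 m
→ ECEF (a=6378137.000, f=1/298.257222101): X=-4146883.5124, Y=3398964.5506, Z=3442551.0699
→ Helmert 7p (PV): X=-4147124.3426, Y=3399122.3707, Z=3442274.6241
→ geod (Bowring, a=6378137.000): φ=32.87394320°, λ=140.66080304°, h=90.3921 m
→ into tm (λ₀=137.9°): φ=32.87394320°, λ−λ₀=2.76080304°
convergence γ = 1.49936184°

1.49936184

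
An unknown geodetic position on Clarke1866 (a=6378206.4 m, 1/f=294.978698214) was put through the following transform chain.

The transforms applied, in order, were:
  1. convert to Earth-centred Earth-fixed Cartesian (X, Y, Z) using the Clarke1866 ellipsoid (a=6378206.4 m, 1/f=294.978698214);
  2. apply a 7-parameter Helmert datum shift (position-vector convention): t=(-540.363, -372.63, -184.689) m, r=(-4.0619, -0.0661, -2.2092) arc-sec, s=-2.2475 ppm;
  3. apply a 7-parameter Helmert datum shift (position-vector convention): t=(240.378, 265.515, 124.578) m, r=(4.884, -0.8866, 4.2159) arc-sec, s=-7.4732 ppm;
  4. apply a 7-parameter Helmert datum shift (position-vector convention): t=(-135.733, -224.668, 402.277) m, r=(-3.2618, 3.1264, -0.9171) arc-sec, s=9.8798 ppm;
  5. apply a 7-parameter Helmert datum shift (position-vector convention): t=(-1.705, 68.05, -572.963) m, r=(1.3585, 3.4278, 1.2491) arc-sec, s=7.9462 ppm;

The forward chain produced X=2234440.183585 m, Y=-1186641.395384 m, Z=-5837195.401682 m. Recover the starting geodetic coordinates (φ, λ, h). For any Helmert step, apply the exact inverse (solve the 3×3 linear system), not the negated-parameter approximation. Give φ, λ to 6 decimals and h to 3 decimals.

φ=-66.704278°, λ=-27.959810°, h=1744.879 m

start: X=2234440.1836, Y=-1186641.3954, Z=-5837195.4017 m
→ Helmert⁻¹: X=2234513.9407, Y=-1186751.9879, Z=-5836531.1098
→ Helmert⁻¹: X=2234721.3417, Y=-1186413.3592, Z=-5836860.6090
→ Helmert⁻¹: X=2234448.3142, Y=-1186871.6235, Z=-5837010.3096
→ Helmert⁻¹: X=2235004.5364, Y=-1186362.7789, Z=-5836862.8178
→ geod (Bowring, a=6378206.400): φ=-66.70427800°, λ=-27.95981000°, h=1744.8790 m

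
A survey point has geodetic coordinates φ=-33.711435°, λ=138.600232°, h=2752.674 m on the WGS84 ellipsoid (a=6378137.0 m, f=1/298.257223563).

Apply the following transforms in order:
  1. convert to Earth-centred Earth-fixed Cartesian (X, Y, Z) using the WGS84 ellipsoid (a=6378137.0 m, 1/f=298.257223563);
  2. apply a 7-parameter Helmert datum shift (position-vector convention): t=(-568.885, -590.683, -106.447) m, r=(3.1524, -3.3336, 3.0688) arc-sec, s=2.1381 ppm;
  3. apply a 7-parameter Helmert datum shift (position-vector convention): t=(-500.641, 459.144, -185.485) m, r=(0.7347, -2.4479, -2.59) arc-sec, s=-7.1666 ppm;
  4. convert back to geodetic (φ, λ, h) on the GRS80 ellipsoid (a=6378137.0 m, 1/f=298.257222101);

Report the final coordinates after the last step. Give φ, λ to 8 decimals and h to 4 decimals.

φ=-33.71053853°, λ=138.60781422°, h=3477.8661 m

start: φ=-33.711435°, λ=138.600232°, h=2752.674 m
→ ECEF (a=6378137.000, f=1/298.257223563): X=-3985639.1104, Y=3513784.8601, Z=-3521393.8915
→ Helmert 7p (PV): X=-3986211.8831, Y=3513196.2101, Z=-3521518.5804
→ Helmert 7p (PV): X=-3986598.0506, Y=3513692.7729, Z=-3521713.6215
→ geod (Bowring, a=6378137.000): φ=-33.71053853°, λ=138.60781422°, h=3477.8661 m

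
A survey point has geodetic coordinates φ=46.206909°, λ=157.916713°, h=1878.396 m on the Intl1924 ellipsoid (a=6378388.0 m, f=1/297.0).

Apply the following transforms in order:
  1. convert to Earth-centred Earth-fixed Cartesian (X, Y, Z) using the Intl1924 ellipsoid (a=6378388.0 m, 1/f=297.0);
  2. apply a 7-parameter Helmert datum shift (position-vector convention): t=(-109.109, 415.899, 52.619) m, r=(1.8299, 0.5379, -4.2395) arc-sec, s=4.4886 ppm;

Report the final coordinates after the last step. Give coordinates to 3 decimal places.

X=-4098838.226 m, Y=1663406.958 m, Z=4582732.049 m

start: φ=46.206909°, λ=157.916713°, h=1878.396 m
→ ECEF (a=6378388.000, f=1/297.0): X=-4098756.8495, Y=1662940.0050, Z=4582633.4186
→ Helmert 7p (PV): X=-4098838.2258, Y=1663406.9577, Z=4582732.0490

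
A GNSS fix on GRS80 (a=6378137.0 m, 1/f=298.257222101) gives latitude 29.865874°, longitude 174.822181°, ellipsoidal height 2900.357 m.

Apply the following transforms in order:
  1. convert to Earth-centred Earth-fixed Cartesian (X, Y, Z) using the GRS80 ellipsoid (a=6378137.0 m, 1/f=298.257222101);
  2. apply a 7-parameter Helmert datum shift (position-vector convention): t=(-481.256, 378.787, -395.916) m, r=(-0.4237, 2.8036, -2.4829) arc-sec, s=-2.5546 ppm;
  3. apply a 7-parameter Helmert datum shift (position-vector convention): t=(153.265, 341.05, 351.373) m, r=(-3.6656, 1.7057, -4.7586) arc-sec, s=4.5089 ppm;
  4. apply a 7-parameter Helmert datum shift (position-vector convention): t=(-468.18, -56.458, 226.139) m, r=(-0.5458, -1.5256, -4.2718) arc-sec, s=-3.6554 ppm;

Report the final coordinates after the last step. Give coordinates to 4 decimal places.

X=-5516304.8406 m, Y=500846.6885 m, Z=3159178.0027 m

start: φ=29.865874°, λ=174.822181°, h=2900.357 m
→ ECEF (a=6378137.000, f=1/298.257222101): X=-5515591.6720, Y=499805.2960, Z=3158933.2372
→ Helmert 7p (PV): X=-5516009.8846, Y=500255.6885, Z=3158603.1938
→ Helmert 7p (PV): X=-5515843.8296, Y=500782.3838, Z=3159005.5330
→ Helmert 7p (PV): X=-5516304.8406, Y=500846.6885, Z=3159178.0027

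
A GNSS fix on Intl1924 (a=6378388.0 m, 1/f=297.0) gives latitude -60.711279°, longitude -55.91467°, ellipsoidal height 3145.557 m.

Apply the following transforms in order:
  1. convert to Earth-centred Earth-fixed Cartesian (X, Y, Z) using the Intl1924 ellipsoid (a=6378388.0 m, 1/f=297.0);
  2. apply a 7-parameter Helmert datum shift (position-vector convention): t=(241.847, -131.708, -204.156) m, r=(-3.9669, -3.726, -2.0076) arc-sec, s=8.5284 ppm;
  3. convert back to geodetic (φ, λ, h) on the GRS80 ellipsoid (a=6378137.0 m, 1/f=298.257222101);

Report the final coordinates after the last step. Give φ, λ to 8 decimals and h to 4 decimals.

start: φ=-60.711279°, λ=-55.914670°, h=3145.557 m
→ ECEF (a=6378388.000, f=1/297.0): X=1754093.8445, Y=-2592215.1957, Z=-5542538.4412
→ Helmert 7p (PV): X=1754425.5427, Y=-2592492.6795, Z=-5542708.3256
→ geod (Bowring, a=6378137.000): φ=-60.70807184°, λ=-55.91248816°, h=3678.6579 m

φ=-60.70807184°, λ=-55.91248816°, h=3678.6579 m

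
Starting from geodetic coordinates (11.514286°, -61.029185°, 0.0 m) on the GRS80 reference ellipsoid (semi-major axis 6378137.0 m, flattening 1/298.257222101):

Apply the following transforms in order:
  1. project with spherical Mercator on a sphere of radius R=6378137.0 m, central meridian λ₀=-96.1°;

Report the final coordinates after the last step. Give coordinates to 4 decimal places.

E=3904065.2675 m, N=1290480.1119 m

start: φ=11.514286°, λ=-61.029185°, h=0.000 m
→ merc (R=6378137.0, λ₀=-96.1°): E=3904065.2675, N=1290480.1119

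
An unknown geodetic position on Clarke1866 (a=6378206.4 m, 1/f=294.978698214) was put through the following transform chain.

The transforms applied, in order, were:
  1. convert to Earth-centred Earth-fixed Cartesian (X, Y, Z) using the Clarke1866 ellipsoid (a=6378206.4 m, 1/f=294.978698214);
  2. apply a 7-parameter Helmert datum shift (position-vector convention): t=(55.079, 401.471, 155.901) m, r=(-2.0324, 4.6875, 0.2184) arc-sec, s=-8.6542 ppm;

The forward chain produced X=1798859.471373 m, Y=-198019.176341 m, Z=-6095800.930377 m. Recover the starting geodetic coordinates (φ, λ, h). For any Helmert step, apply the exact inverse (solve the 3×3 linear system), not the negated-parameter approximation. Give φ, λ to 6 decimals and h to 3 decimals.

start: X=1798859.4714, Y=-198019.1763, Z=-6095800.9304 m
→ Helmert⁻¹: X=1798958.2845, Y=-198364.2036, Z=-6095970.6595
→ geod (Bowring, a=6378206.400): φ=-73.56998300°, λ=-6.29236500°, h=639.5210 m

φ=-73.569983°, λ=-6.292365°, h=639.521 m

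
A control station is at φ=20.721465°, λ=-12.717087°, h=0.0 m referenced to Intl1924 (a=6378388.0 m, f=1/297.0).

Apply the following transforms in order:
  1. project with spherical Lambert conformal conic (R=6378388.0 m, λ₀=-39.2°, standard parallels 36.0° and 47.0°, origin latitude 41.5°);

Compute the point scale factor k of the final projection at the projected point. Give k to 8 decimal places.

start: φ=20.721465°, λ=-12.717087°, h=0.000 m
→ into lcc (λ₀=-39.2°): φ=20.72146500°, λ−λ₀=26.48291300°
scale k = 1.05865253

1.05865253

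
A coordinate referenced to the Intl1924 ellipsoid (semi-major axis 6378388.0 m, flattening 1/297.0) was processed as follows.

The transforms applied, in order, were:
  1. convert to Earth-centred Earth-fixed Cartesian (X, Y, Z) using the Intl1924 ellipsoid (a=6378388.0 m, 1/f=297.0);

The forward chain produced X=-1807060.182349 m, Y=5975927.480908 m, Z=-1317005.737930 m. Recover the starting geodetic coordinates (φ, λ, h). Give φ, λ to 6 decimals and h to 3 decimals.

φ=-11.990238°, λ=106.824787°, h=3101.916 m

start: X=-1807060.1823, Y=5975927.4809, Z=-1317005.7379 m
→ geod (Bowring, a=6378388.000): φ=-11.99023800°, λ=106.82478700°, h=3101.9160 m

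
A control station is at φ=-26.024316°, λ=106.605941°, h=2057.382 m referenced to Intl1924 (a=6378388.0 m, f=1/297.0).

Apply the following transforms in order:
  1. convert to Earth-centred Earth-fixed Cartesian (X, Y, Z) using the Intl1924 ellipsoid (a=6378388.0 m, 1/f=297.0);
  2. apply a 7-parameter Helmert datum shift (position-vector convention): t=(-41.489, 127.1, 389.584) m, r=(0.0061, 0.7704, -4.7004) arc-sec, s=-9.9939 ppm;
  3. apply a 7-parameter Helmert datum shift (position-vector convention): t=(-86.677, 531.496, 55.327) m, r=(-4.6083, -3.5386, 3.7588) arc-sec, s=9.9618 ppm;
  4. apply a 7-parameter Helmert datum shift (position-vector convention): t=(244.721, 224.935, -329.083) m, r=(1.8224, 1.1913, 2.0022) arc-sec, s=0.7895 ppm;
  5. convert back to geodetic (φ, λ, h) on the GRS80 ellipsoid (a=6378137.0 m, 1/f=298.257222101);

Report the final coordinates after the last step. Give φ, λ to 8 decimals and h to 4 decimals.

start: φ=-26.024316°, λ=106.605941°, h=2057.382 m
→ ECEF (a=6378388.000, f=1/297.0): X=-1639630.2968, Y=5497948.1591, Z=-2782423.4837
→ Helmert 7p (PV): X=-1639540.5048, Y=5498057.7593, Z=-2781999.8059
→ Helmert 7p (PV): X=-1639695.9802, Y=5498551.9927, Z=-2782123.1572
→ Helmert 7p (PV): X=-1639521.9963, Y=5498789.9332, Z=-2782396.3854
→ geod (Bowring, a=6378137.000): φ=-26.02037699°, λ=106.60250254°, h=2976.0395 m

φ=-26.02037699°, λ=106.60250254°, h=2976.0395 m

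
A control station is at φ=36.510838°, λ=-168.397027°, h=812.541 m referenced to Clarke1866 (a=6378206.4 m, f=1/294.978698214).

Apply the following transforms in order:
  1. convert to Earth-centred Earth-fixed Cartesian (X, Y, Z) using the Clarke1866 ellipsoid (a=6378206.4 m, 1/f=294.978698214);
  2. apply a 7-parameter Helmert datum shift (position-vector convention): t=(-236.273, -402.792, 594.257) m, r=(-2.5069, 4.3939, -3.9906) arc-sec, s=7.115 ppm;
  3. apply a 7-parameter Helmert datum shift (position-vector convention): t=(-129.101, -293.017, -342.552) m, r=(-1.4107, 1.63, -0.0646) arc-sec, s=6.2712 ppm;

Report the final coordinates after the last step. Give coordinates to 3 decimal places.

X=-5028696.809 m, Y=-1032983.847 m, Z=3774661.982 m

start: φ=36.510838°, λ=-168.397027°, h=812.541 m
→ ECEF (a=6378206.400, f=1/294.978698214): X=-5028354.0551, Y=-1032444.7643, Z=3774193.2852
→ Helmert 7p (PV): X=-5028565.6804, Y=-1032711.7469, Z=3774934.0597
→ Helmert 7p (PV): X=-5028696.8085, Y=-1032983.8474, Z=3774661.9824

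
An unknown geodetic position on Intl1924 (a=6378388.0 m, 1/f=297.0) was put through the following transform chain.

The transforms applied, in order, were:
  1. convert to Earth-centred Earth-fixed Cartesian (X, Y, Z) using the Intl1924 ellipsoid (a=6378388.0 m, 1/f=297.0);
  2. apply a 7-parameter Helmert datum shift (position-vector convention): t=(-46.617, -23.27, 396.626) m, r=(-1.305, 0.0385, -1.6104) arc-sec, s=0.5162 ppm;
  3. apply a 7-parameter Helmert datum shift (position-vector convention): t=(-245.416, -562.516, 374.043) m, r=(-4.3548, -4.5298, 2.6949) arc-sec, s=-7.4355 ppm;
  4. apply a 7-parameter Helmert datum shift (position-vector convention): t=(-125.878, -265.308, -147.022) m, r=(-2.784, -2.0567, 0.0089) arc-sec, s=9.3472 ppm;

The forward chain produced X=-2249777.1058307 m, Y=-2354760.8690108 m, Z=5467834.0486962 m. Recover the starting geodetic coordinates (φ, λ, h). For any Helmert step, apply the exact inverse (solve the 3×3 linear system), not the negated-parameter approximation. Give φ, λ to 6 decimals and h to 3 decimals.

φ=59.394458°, λ=-133.694282°, h=716.827 m

start: X=-2249777.1058, Y=-2354760.8690, Z=5467834.0487 m
→ Helmert⁻¹: X=-2249575.7802, Y=-2354547.2579, Z=5467920.6119
→ Helmert⁻¹: X=-2249257.7717, Y=-2354088.2933, Z=5467586.9182
→ Helmert⁻¹: X=-2249192.6345, Y=-2354115.9584, Z=5467172.1562
→ geod (Bowring, a=6378388.000): φ=59.39445800°, λ=-133.69428200°, h=716.8270 m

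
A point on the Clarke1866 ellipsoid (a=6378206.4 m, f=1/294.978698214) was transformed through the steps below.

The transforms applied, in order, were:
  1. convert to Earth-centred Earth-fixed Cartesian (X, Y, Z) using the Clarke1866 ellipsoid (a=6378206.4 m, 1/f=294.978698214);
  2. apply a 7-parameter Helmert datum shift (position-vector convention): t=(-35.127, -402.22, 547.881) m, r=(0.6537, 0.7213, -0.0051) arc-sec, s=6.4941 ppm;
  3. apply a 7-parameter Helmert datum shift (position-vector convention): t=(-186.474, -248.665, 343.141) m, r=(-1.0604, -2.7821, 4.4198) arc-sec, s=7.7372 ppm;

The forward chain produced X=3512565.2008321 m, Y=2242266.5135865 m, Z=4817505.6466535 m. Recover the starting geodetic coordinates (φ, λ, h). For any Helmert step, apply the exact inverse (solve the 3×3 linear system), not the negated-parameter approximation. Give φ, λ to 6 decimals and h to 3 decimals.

φ=49.322570°, λ=32.556574°, h=3562.745 m

start: X=3512565.2008, Y=2242266.5136, Z=4817505.6467 m
→ Helmert⁻¹: X=3512837.5187, Y=2242397.7911, Z=4817089.3815
→ Helmert⁻¹: X=3512832.9343, Y=2242800.7977, Z=4816515.3979
→ geod (Bowring, a=6378206.400): φ=49.32257000°, λ=32.55657400°, h=3562.7450 m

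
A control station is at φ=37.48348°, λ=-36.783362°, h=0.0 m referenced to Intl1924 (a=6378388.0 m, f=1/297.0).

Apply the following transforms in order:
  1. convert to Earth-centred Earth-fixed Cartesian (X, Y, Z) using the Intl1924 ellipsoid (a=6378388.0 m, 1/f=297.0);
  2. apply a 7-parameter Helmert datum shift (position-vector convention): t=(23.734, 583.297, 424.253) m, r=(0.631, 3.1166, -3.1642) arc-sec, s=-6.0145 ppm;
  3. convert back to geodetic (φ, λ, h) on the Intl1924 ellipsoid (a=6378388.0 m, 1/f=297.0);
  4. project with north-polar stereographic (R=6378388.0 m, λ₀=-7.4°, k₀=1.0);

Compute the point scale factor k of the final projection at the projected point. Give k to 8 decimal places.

1.24332592

start: φ=37.483480°, λ=-36.783362°, h=0.000 m
→ ECEF (a=6378388.000, f=1/297.0): X=4058785.1554, Y=-3034521.3955, Z=3860171.5568
→ Helmert 7p (PV): X=4058796.2529, Y=-3033993.9196, Z=3860501.9831
→ geod (Bowring, a=6378388.000): φ=37.48752533°, λ=-36.77851028°, h=-42.4761 m
→ into stereo (λ₀=-7.4°): φ=37.48752533°, λ−λ₀=-29.37851028°
scale k = 1.24332592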